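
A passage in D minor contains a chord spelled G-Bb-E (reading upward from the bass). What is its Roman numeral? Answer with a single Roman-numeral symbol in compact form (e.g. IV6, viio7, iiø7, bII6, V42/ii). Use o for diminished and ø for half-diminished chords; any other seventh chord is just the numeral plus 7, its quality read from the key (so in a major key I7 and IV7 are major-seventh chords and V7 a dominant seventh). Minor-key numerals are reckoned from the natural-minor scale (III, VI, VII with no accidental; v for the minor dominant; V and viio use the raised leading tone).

Stacked in thirds the chord is E-G-Bb: a diminished triad on E.
In D minor, E is the supertonic; the diatonic diminished triad there is iio.
With G in the bass the chord is in first inversion, so the figured bass is 6.

iio6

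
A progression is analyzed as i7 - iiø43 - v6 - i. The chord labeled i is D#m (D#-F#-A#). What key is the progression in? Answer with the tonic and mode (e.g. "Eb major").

D# minor

The chord D#m is a minor triad rooted on D#; its label is i.
If D# is scale degree 1 and the mode makes that degree carry a minor triad, the tonic is D# and the mode is minor.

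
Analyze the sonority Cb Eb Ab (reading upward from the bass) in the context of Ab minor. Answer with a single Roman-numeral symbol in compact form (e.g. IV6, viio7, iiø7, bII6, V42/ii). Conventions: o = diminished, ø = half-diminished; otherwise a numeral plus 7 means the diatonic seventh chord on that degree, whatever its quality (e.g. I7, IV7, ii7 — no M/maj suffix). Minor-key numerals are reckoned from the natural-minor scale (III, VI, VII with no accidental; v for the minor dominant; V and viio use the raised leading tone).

Stacked in thirds the chord is Ab-Cb-Eb: a minor triad on Ab.
In Ab minor, Ab is the tonic; the diatonic minor triad there is i.
With Cb in the bass the chord is in first inversion, so the figured bass is 6.

i6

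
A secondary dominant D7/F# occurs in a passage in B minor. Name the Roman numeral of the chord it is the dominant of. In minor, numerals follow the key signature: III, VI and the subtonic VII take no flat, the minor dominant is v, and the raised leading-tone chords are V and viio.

VI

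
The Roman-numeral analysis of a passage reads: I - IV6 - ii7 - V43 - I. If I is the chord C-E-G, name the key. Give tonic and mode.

I is given as C-E-G — a major triad with root C.
If C is scale degree 1 and the mode makes that degree carry a major triad, the tonic is C and the mode is major.

C major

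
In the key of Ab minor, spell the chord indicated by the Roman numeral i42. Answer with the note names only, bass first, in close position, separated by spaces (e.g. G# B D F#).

The numeral's case and figure indicate a minor seventh chord. In Ab minor its root, the tonic, is Ab.
Stacking thirds from Ab gives Ab-Cb-Eb-Gb.
With the 42 figure the chord is in third inversion; from the bass Gb upward in close position it reads Gb-Ab-Cb-Eb.

Gb Ab Cb Eb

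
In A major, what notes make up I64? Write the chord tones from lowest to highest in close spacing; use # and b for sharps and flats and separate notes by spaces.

E A C#

In A major, the first degree is A, and the diatonic chord built there is a major triad.
Stacking thirds from A gives A-C#-E.
The figured bass 64 indicates second inversion, placing the fifth (E) in the bass: E-A-C#.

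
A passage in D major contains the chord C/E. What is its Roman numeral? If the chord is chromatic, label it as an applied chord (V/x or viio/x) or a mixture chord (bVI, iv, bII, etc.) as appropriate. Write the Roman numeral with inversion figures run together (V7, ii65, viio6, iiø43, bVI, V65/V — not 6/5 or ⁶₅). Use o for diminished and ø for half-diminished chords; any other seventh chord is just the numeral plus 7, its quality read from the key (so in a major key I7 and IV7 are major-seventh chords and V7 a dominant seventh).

bVII6

Stacked in thirds the chord is C-E-G: a major triad on C.
C is the lowered seventh degree of D major (diatonic 7 would be C#). This is a major triad on the lowered seventh degree (the subtonic), borrowed from the parallel minor.
With E in the bass the chord is in first inversion, so the figured bass is 6.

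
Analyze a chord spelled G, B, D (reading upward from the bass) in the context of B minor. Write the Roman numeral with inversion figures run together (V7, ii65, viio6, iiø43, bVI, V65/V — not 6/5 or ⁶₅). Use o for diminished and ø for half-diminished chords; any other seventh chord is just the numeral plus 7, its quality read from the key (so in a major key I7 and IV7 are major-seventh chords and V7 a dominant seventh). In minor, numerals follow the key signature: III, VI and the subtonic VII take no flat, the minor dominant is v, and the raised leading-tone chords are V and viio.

Stacked in thirds the chord is G-B-D: a major triad on G.
In B minor, G is the submediant; the diatonic major triad there is VI.

VI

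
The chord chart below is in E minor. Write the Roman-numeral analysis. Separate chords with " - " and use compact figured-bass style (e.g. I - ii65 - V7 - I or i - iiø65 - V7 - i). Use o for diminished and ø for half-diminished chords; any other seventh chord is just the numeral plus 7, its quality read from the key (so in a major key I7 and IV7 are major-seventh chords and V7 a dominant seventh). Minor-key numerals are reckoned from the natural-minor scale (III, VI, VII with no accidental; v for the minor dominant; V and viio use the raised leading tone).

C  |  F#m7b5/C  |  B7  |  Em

C has root C, degree 6 in E minor, so VI.
F#m7b5/C: half-diminished seventh chord on F# = scale degree 2 → iiø43.
B7: root B is the dominant; dominant seventh chord there is V7.
Em: minor triad on E = scale degree 1 → i.

VI - iiø43 - V7 - i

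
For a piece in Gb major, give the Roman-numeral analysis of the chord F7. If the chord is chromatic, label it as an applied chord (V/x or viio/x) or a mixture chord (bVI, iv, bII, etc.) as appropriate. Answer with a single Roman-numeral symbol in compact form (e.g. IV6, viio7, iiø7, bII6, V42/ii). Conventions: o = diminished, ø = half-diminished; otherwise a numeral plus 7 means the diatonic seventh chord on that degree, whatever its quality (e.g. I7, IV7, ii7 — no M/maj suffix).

V7/iii

The pitches F-A-C-Eb form a dominant seventh chord rooted on F.
F is not a diatonic chord root with this quality in Gb major, but it lies a perfect fifth above Bb (iii), so the chord functions as an applied dominant of iii.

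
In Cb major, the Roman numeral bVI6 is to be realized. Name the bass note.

bVI in Cb major has root Abb; the chord is Abb-Cb-Ebb.
The figure 6 means first inversion — the third is in the bass.

Cb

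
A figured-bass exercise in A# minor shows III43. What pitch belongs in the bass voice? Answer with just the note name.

III in A# minor has root C#; the chord is C#-E#-G#-B#.
The figure 43 means second inversion — the fifth is in the bass.

G#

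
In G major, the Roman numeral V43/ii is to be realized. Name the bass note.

B

The applied chord V43/ii is rooted on E: E-G#-B-D.
The figure 43 means second inversion — the fifth is in the bass.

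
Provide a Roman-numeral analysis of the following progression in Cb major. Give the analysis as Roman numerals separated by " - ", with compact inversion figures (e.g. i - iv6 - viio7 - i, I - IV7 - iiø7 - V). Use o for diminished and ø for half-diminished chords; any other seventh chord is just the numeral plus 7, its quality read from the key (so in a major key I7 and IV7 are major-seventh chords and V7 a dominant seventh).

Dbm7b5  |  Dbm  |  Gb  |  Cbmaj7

Dbm7b5 is non-diatonic — iiø7, a mixture chord from Cb minor.
Dbm: root Db is the supertonic; minor triad there is ii.
Gb has root Gb, degree 5 in Cb major, so V.
Cbmaj7 has root Cb, degree 1 in Cb major, so I7.

iiø7 - ii - V - I7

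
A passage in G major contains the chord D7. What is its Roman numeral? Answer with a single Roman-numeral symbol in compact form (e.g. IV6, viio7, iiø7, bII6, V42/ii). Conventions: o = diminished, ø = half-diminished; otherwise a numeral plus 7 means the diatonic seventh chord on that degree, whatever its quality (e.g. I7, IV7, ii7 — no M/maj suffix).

Stacked in thirds the chord is D-F#-A-C: a dominant seventh chord on D.
In G major, D is the dominant; the diatonic dominant seventh chord there is V7.

V7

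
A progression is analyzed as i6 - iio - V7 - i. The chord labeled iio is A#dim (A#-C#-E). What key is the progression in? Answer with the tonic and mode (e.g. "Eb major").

The chord A#dim is a diminished triad rooted on A#; its label is iio.
iio on A# implies A# is the supertonic; that puts the tonic at G#, and the lowercase numeral fits minor mode.

G# minor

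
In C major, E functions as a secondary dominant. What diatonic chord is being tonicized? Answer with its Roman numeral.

vi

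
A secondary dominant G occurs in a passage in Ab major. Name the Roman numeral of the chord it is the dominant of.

iii

The chord is a major triad on G.
A dominant resolves down a perfect fifth: G → C. In Ab major, C is scale degree 3, i.e. iii.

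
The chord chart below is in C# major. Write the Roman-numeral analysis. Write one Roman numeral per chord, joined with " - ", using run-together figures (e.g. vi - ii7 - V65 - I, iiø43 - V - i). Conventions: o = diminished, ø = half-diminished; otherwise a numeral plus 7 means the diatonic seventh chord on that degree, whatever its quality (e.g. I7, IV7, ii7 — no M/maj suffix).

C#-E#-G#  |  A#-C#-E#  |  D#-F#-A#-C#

I - vi - ii7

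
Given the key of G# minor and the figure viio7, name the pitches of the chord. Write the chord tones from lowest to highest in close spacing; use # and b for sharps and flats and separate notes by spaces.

F## A# C# E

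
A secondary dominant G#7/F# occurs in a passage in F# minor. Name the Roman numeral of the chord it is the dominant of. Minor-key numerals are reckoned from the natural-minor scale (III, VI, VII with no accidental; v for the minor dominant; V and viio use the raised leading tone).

V

The chord is a dominant seventh chord on G#.
A dominant resolves down a perfect fifth: G# → C#. In F# minor, C# is scale degree 5, i.e. V.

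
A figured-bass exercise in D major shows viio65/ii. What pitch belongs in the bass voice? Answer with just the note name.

The applied chord viio65/ii is rooted on D#: D#-F#-A-C.
The figure 65 means first inversion — the third is in the bass.

F#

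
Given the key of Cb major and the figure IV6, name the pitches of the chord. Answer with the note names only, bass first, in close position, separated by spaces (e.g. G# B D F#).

Ab Cb Fb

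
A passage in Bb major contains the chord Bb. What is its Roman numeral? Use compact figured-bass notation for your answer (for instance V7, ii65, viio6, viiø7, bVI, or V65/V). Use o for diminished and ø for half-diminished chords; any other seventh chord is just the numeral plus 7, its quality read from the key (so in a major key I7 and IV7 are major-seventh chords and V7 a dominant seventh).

I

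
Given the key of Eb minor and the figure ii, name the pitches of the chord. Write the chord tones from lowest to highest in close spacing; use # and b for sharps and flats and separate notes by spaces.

Scale degree 2 in Eb minor is F; here the chord built on it is altered to a minor triad. ii is the minor supertonic, borrowed from the parallel major (the Dorian ii).
So the chord is F-Ab-C.

F Ab C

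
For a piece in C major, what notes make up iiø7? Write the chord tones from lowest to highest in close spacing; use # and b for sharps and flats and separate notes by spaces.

D F Ab C

Scale degree 2 in C major is D; here the chord built on it is altered to a half-diminished seventh chord. iiø7 is the half-diminished supertonic seventh, borrowed from the parallel minor.
So the chord is D-F-Ab-C.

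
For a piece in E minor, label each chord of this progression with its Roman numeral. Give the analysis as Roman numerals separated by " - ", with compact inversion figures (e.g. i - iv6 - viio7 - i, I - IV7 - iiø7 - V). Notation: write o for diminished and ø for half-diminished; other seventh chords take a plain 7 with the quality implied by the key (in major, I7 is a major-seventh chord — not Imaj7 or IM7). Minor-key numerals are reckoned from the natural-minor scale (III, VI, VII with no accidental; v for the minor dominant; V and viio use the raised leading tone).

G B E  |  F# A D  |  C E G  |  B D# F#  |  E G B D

i6 - VII6 - VI - V - i7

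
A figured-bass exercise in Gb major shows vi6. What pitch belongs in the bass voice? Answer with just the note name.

vi in Gb major has root Eb; the chord is Eb-Gb-Bb.
The figure 6 means first inversion — the third is in the bass.

Gb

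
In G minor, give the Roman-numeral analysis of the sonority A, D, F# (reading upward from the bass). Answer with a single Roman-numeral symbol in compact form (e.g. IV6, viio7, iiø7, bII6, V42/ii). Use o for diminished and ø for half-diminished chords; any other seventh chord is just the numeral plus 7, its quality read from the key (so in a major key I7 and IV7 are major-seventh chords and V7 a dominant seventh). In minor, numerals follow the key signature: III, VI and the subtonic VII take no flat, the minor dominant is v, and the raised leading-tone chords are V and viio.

V64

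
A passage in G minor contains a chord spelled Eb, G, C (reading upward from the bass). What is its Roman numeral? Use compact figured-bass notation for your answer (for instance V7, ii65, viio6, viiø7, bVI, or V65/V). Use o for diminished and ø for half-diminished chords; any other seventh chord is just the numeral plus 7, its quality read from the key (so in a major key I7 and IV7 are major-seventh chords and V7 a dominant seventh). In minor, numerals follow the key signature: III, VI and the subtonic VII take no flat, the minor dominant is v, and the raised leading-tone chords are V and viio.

iv6

Stacked in thirds the chord is C-Eb-G: a minor triad on C.
C is scale degree 4 in G minor, and a minor triad on that degree is written iv.
With Eb in the bass the chord is in first inversion, so the figured bass is 6.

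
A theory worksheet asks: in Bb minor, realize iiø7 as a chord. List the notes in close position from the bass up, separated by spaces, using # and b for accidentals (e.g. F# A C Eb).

In Bb minor, the supertonic is C, and the diatonic chord built there is a half-diminished seventh chord.
That chord is spelled C-Eb-Gb-Bb.

C Eb Gb Bb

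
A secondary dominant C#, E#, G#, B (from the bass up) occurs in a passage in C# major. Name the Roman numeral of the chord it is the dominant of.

IV

The chord is a dominant seventh chord on C#.
A dominant resolves down a perfect fifth: C# → F#. In C# major, F# is scale degree 4, i.e. IV.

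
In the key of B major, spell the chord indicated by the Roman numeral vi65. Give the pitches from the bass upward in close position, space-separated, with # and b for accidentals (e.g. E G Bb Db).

B D# F# G#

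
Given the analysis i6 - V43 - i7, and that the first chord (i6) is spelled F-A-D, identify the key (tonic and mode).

The anchor chord is a minor triad on D, labeled i6.
If D is scale degree 1 and the mode makes that degree carry a minor triad, the tonic is D and the mode is minor.

D minor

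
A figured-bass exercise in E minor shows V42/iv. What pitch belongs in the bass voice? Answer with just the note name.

The applied chord V42/iv is rooted on E: E-G#-B-D.
The figure 42 means third inversion — the seventh is in the bass.

D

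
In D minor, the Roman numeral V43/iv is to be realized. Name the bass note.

The applied chord V43/iv is rooted on D: D-F#-A-C.
The figure 43 means second inversion — the fifth is in the bass.

A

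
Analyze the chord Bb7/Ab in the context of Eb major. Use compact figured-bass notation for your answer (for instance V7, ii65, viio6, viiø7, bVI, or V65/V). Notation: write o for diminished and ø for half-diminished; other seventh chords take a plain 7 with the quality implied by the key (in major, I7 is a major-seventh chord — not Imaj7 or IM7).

V42

Stacked in thirds the chord is Bb-D-F-Ab: a dominant seventh chord on Bb.
In Eb major, Bb is the dominant; the diatonic dominant seventh chord there is V7.
With Ab in the bass the chord is in third inversion, so the figured bass is 42.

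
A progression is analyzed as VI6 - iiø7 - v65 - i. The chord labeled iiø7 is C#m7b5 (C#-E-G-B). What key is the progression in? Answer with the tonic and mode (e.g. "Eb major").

B minor

The chord C#m7b5 is a half-diminished seventh chord rooted on C#; its label is iiø7.
If C# is scale degree 2 and the mode makes that degree carry a half-diminished seventh chord, the tonic is B and the mode is minor.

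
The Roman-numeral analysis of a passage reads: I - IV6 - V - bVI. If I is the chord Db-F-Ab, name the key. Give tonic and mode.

Db major

The anchor chord is a major triad on Db, labeled I.
If Db is scale degree 1 and the mode makes that degree carry a major triad, the tonic is Db and the mode is major.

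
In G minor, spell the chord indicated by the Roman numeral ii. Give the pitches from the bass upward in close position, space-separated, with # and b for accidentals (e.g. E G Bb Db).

Scale degree 2 in G minor is A; here the chord built on it is altered to a minor triad. ii is the minor supertonic, borrowed from the parallel major (the Dorian ii).
So the chord is A-C-E, a minor triad.

A C E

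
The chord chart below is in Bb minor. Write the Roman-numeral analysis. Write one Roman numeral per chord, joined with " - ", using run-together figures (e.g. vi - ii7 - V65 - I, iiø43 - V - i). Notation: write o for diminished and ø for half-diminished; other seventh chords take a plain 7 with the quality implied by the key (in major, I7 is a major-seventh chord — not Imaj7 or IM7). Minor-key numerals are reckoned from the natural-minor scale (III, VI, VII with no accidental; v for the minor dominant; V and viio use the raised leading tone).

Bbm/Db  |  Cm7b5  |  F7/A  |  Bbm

i6 - iiø7 - V65 - i

Bbm/Db: root Bb is the tonic; minor triad there is i6.
Cm7b5: half-diminished seventh chord on C = scale degree 2 → iiø7.
F7/A has root F, degree 5 in Bb minor, so V65.
Bbm: root Bb is the tonic; minor triad there is i.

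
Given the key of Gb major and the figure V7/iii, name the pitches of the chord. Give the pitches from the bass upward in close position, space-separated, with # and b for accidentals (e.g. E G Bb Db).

V7/iii is a secondary dominant — the dominant seventh of iii. iii in Gb major is Bb, so the applied chord's root is F, a perfect fifth above.
Building a dominant seventh chord on F gives F-A-C-Eb.

F A C Eb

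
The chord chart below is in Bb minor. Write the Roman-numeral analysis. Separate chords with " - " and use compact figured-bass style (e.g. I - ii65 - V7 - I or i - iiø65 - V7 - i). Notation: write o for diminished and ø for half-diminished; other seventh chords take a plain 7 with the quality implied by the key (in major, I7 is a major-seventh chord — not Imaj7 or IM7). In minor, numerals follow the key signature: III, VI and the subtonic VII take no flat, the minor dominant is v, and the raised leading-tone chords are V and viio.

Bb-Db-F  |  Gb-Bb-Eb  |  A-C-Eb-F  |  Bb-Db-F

i - iv6 - V65 - i

Bb-Db-F has root Bb, degree 1 in Bb minor, so i.
Gb-Bb-Eb has root Eb, degree 4 in Bb minor, so iv6.
A-C-Eb-F: dominant seventh chord on F = scale degree 5 → V65.
Bb-Db-F: minor triad on Bb = scale degree 1 → i.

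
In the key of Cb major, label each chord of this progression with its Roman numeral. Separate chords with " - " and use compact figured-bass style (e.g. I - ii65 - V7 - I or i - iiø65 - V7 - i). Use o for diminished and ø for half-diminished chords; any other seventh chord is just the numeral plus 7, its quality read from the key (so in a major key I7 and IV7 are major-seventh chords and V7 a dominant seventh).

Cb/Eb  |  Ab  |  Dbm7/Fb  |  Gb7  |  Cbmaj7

I6 - V/ii - ii65 - V7 - I7

Cb/Eb: major triad on Cb = scale degree 1 → I6.
Ab is the secondary dominant of ii (major triad on Ab): V/ii.
Dbm7/Fb: minor seventh chord on Db = scale degree 2 → ii65.
Gb7 has root Gb, degree 5 in Cb major, so V7.
Cbmaj7 has root Cb, degree 1 in Cb major, so I7.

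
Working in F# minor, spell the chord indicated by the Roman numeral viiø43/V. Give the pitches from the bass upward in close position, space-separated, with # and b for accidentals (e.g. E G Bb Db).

F# A# B# D#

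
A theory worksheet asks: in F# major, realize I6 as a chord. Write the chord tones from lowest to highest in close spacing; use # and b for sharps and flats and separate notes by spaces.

A# C# F#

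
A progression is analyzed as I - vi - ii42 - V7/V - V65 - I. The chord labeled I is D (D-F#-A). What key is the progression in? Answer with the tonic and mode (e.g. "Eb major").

The chord D is a major triad rooted on D; its label is I.
If D is scale degree 1 and the mode makes that degree carry a major triad, the tonic is D and the mode is major.

D major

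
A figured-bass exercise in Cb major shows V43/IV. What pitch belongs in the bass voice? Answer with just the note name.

The applied chord V43/IV is rooted on Cb: Cb-Eb-Gb-Bbb.
The figure 43 means second inversion — the fifth is in the bass.

Gb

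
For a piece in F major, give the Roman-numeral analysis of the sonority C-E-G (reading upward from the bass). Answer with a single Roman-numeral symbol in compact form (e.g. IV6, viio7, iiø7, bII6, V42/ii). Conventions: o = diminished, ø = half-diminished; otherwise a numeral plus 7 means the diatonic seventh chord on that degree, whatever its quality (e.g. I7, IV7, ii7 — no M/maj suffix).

The pitches C-E-G form a major triad rooted on C.
In F major, C is the dominant; the diatonic major triad there is V.

V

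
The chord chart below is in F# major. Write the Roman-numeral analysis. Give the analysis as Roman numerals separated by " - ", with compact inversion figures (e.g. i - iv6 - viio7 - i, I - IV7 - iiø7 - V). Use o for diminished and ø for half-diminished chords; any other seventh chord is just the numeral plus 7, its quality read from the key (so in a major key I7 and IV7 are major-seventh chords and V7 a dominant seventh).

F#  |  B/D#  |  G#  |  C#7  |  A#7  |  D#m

I - IV6 - V/V - V7 - V7/vi - vi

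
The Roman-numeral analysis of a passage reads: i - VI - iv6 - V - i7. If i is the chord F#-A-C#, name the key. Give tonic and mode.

F# minor

The anchor chord is a minor triad on F#, labeled i.
If F# is scale degree 1 and the mode makes that degree carry a minor triad, the tonic is F# and the mode is minor.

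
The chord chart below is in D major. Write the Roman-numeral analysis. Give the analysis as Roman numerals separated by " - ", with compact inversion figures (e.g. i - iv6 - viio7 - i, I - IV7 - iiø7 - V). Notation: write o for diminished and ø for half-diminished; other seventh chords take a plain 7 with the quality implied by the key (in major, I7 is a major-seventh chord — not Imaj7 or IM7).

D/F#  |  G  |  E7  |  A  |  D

D/F#: major triad on D = scale degree 1 → I6.
G: major triad on G = scale degree 4 → IV.
E7 is the secondary dominant of V (dominant seventh chord on E): V7/V.
A: root A is the dominant; major triad there is V.
D has root D, degree 1 in D major, so I.

I6 - IV - V7/V - V - I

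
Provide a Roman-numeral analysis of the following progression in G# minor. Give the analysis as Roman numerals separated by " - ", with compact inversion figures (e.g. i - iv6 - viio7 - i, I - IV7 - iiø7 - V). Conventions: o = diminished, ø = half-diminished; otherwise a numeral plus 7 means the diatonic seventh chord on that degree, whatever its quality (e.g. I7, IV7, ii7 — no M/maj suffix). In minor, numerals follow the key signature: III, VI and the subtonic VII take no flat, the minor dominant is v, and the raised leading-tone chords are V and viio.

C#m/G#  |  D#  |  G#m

C#m/G#: root C# is the subdominant; minor triad there is iv64.
D# has root D#, degree 5 in G# minor, so V.
G#m: root G# is the tonic; minor triad there is i.

iv64 - V - i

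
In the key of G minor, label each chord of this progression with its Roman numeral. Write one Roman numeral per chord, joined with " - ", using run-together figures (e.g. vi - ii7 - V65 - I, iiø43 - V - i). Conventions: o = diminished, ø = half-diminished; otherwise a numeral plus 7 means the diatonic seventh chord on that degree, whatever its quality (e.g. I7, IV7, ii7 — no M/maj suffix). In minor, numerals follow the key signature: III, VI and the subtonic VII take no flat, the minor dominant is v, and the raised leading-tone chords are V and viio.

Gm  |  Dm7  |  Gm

i - v7 - i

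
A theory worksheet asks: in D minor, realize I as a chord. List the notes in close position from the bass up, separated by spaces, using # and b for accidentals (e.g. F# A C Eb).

Scale degree 1 in D minor is D; here the chord built on it is altered to a major triad. I is the major tonic (Picardy third), borrowed from the parallel major.
So the chord is D-F#-A.

D F# A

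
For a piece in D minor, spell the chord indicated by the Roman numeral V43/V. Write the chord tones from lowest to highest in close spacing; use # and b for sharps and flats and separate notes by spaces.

B D E G#

The slash means an applied dominant: we want the dominant of V. In D minor, V is A major, and its dominant is built on E.
Building a dominant seventh chord on E gives E-G#-B-D.
With the 43 figure the chord is in second inversion; from the bass B upward in close position it reads B-D-E-G#.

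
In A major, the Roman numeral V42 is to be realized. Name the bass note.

D

V in A major has root E; the chord is E-G#-B-D.
The figure 42 means third inversion — the seventh is in the bass.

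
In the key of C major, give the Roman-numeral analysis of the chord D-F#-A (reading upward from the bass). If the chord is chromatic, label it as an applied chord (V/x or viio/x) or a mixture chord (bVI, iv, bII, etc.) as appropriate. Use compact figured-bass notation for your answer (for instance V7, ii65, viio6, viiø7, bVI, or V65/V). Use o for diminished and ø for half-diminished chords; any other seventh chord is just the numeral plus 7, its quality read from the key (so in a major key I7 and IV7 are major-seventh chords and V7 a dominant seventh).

The pitches D-F#-A form a major triad rooted on D.
D is not a diatonic chord root with this quality in C major, but it lies a perfect fifth above G (V), so the chord functions as an applied dominant of V.

V/V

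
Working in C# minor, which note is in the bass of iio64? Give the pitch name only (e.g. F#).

iio in C# minor has root D#; the chord is D#-F#-A.
The figure 64 means second inversion — the fifth is in the bass.

A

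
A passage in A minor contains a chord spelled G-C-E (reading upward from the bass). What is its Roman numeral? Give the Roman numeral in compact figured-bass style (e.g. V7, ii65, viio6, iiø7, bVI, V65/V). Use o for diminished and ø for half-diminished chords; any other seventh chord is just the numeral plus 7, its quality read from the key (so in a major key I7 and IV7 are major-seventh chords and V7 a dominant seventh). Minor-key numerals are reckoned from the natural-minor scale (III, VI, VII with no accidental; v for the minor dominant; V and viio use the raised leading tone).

III64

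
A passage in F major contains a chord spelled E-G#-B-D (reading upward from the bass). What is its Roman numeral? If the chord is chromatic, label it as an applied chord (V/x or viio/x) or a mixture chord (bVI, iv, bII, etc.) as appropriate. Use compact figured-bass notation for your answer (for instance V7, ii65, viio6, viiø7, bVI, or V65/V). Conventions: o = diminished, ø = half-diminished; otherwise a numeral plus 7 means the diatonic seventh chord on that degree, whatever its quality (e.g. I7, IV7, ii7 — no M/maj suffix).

V7/iii

The pitches E-G#-B-D form a dominant seventh chord rooted on E.
E is not a diatonic chord root with this quality in F major, but it lies a perfect fifth above A (iii), so the chord functions as an applied dominant of iii.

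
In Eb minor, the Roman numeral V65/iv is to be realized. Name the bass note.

G

The applied chord V65/iv is rooted on Eb: Eb-G-Bb-Db.
The figure 65 means first inversion — the third is in the bass.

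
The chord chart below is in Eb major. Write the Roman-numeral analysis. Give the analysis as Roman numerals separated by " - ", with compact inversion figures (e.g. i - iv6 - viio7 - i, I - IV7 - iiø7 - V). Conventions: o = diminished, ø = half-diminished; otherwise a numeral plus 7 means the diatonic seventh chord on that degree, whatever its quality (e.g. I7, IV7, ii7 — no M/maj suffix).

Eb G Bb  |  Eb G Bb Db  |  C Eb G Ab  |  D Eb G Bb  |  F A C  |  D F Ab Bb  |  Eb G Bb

I - V7/IV - IV65 - I42 - V/V - V65 - I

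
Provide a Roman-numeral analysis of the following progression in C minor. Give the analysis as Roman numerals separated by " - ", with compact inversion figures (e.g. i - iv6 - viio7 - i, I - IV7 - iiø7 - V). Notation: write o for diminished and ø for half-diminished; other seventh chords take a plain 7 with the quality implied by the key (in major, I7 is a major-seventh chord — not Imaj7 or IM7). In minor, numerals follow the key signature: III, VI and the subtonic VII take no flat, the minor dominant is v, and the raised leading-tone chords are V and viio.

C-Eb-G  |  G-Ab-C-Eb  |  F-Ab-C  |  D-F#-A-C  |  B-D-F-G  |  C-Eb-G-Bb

i - VI42 - iv - V7/V - V65 - i7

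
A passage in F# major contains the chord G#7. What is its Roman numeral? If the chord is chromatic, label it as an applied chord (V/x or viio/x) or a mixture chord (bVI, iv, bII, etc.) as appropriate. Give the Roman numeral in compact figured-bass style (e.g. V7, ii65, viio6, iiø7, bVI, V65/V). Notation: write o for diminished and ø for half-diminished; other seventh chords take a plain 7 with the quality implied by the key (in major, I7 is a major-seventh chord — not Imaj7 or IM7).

Stacked in thirds the chord is G#-B#-D#-F#: a dominant seventh chord on G#.
G# is not a diatonic chord root with this quality in F# major, but it lies a perfect fifth above C# (V), so the chord functions as an applied dominant of V.

V7/V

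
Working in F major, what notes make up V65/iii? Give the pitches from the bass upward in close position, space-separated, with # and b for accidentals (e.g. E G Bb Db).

G# B D E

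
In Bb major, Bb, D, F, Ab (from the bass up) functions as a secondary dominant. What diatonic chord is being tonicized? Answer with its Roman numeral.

The chord is a dominant seventh chord on Bb.
A dominant resolves down a perfect fifth: Bb → Eb. In Bb major, Eb is scale degree 4, i.e. IV.

IV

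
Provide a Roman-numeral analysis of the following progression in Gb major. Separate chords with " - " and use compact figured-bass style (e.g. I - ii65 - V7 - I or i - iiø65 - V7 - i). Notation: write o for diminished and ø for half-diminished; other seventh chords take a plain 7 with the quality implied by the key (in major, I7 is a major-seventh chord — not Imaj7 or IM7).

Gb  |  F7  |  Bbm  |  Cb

I - V7/iii - iii - IV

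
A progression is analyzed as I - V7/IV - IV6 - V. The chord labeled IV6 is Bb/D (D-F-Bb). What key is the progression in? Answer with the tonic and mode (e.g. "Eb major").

F major

The chord Bb/D is a major triad rooted on Bb; its label is IV6.
Counting down 3 scale steps from Bb places the tonic on F; a major triad on degree 4 is diatonic only in major.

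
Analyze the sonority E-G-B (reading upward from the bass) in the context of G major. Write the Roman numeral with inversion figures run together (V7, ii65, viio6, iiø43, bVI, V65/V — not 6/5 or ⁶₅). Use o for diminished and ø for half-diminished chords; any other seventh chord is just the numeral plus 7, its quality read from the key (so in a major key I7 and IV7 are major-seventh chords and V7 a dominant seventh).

Stacked in thirds the chord is E-G-B: a minor triad on E.
In G major, E is the submediant; the diatonic minor triad there is vi.

vi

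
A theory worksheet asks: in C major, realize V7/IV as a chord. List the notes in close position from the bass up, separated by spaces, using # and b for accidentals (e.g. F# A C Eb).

V7/IV is a secondary dominant — the dominant seventh of IV. IV in C major is F, so the applied chord's root is C, a perfect fifth above.
Building a dominant seventh chord on C gives C-E-G-Bb.

C E G Bb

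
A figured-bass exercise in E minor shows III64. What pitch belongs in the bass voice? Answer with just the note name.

III in E minor has root G; the chord is G-B-D.
The figure 64 means second inversion — the fifth is in the bass.

D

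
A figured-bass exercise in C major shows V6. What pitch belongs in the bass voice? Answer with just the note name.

V in C major has root G; the chord is G-B-D.
The figure 6 means first inversion — the third is in the bass.

B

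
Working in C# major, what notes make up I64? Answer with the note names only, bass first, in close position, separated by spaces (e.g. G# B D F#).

G# C# E#

In C# major, scale degree 1 is C#, and the diatonic chord built there is a major triad.
That chord is spelled C#-E#-G#.
The figured bass 64 indicates second inversion, placing the fifth (G#) in the bass: G#-C#-E#.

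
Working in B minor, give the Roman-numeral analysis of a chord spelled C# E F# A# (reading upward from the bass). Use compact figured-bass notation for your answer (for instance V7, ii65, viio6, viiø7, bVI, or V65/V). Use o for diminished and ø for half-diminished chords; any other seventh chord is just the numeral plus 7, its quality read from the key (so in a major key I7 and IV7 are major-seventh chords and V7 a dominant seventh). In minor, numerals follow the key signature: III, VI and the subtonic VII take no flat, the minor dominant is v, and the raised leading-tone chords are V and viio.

The pitches F#-A#-C#-E form a dominant seventh chord rooted on F#.
In B minor, F# is the dominant; the diatonic dominant seventh chord there is V7.
With C# in the bass the chord is in second inversion, so the figured bass is 43.

V43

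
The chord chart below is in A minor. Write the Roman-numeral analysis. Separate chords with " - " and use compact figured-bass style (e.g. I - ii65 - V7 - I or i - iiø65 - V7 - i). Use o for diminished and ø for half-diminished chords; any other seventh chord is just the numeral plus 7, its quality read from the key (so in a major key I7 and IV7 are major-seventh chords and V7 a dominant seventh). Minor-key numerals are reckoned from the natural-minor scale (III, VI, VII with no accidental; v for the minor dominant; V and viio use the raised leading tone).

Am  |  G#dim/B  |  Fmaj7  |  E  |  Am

Am: minor triad on A = scale degree 1 → i.
G#dim/B has root G#, degree 7 in A minor, so viio6.
Fmaj7 has root F, degree 6 in A minor, so VI7.
E: major triad on E = scale degree 5 → V.
Am: minor triad on A = scale degree 1 → i.

i - viio6 - VI7 - V - i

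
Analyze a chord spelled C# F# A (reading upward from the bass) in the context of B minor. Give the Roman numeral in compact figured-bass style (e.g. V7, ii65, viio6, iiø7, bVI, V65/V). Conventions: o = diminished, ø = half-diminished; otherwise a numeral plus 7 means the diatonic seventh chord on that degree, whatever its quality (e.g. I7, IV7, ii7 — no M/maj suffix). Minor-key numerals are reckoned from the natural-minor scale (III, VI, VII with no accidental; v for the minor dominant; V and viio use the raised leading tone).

The pitches F#-A-C# form a minor triad rooted on F#.
In B minor, F# is the dominant; the diatonic minor triad there is v.
With C# in the bass the chord is in second inversion, so the figured bass is 64.

v64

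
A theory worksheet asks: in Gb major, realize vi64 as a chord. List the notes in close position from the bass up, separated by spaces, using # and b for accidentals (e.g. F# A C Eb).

In Gb major, the submediant is Eb, and the diatonic chord built there is a minor triad.
That chord is spelled Eb-Gb-Bb.
The figured bass 64 indicates second inversion, placing the fifth (Bb) in the bass: Bb-Eb-Gb.

Bb Eb Gb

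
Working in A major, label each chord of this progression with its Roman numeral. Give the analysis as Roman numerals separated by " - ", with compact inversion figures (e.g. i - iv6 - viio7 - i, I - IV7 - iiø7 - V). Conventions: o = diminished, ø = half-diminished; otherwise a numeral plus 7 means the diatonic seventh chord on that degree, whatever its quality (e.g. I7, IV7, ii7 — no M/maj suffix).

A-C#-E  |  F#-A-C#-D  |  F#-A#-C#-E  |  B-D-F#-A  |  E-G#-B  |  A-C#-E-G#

A-C#-E has root A, degree 1 in A major, so I.
F#-A-C#-D: root D is the subdominant; major seventh chord there is IV65.
F#-A#-C#-E is the secondary dominant of ii (dominant seventh chord on F#): V7/ii.
B-D-F#-A: root B is the supertonic; minor seventh chord there is ii7.
E-G#-B: root E is the dominant; major triad there is V.
A-C#-E-G# has root A, degree 1 in A major, so I7.

I - IV65 - V7/ii - ii7 - V - I7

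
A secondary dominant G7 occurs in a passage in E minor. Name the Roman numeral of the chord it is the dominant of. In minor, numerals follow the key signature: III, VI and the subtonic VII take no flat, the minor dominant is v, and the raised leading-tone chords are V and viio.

VI

The chord is a dominant seventh chord on G.
A dominant resolves down a perfect fifth: G → C. In E minor, C is scale degree 6, i.e. VI.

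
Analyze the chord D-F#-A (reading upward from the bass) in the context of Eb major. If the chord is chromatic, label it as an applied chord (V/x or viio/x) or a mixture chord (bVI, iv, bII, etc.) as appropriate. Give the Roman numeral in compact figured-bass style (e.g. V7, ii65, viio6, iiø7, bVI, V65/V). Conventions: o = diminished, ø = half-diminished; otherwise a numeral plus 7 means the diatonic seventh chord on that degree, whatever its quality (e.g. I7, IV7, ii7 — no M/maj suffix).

V/iii

Stacked in thirds the chord is D-F#-A: a major triad on D.
D is not a diatonic chord root with this quality in Eb major, but it lies a perfect fifth above G (iii), so the chord functions as an applied dominant of iii.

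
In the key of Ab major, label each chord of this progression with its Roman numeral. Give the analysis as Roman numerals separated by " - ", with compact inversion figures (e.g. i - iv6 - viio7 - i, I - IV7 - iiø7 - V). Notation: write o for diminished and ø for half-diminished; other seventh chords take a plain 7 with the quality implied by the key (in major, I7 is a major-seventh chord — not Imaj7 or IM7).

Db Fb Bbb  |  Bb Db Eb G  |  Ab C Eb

Db-Fb-Bbb: major triad on Bbb — chromatic; Bbb is the lowered second degree, so this is the Neapolitan sixth, bII6 (third, Db, in the bass — hence the 6).
Bb-Db-Eb-G has root Eb, degree 5 in Ab major, so V43.
Ab-C-Eb: root Ab is the tonic; major triad there is I.

bII6 - V43 - I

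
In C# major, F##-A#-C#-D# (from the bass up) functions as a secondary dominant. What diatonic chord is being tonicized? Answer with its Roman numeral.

V

The chord is a dominant seventh chord on D#.
A dominant resolves down a perfect fifth: D# → G#. In C# major, G# is scale degree 5, i.e. V.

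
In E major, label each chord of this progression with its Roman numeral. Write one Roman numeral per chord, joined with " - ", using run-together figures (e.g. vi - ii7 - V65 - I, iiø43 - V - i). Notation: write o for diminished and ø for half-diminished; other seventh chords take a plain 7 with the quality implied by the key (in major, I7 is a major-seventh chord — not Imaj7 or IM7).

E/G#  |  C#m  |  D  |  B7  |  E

E/G#: major triad on E = scale degree 1 → I6.
C#m: root C# is the submediant; minor triad there is vi.
D is non-diatonic — bVII, a mixture chord from E minor.
B7: dominant seventh chord on B = scale degree 5 → V7.
E: major triad on E = scale degree 1 → I.

I6 - vi - bVII - V7 - I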